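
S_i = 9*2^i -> [9, 18, 36, 72, 144]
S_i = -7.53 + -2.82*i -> [-7.53, -10.35, -13.17, -15.99, -18.81]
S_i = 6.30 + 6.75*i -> [6.3, 13.05, 19.8, 26.55, 33.3]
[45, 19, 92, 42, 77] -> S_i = Random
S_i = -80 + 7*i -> [-80, -73, -66, -59, -52]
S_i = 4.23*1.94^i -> [4.23, 8.21, 15.92, 30.88, 59.92]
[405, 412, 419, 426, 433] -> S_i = 405 + 7*i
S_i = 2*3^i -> [2, 6, 18, 54, 162]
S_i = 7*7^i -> [7, 49, 343, 2401, 16807]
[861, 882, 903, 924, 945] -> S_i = 861 + 21*i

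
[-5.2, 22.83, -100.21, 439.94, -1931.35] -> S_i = -5.20*(-4.39)^i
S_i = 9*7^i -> [9, 63, 441, 3087, 21609]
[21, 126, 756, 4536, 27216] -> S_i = 21*6^i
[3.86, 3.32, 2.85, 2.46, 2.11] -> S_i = 3.86*0.86^i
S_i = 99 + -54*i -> [99, 45, -9, -63, -117]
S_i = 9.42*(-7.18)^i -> [9.42, -67.64, 485.62, -3486.78, 25035.06]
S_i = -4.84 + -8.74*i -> [-4.84, -13.58, -22.32, -31.06, -39.8]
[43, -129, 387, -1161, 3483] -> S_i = 43*-3^i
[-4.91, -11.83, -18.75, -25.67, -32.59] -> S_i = -4.91 + -6.92*i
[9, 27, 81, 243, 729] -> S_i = 9*3^i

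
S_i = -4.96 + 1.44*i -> [-4.96, -3.52, -2.08, -0.64, 0.8]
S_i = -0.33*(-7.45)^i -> [-0.33, 2.46, -18.32, 136.45, -1016.57]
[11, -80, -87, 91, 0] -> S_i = Random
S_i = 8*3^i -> [8, 24, 72, 216, 648]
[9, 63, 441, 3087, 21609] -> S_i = 9*7^i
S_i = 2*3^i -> [2, 6, 18, 54, 162]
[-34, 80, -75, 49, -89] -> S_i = Random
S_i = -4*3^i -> [-4, -12, -36, -108, -324]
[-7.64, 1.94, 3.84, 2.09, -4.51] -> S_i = Random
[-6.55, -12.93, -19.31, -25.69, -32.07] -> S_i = -6.55 + -6.38*i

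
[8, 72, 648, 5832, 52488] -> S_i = 8*9^i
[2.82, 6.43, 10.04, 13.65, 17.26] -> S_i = 2.82 + 3.61*i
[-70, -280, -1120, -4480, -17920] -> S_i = -70*4^i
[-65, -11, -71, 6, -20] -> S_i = Random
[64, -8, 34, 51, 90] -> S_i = Random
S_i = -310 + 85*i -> [-310, -225, -140, -55, 30]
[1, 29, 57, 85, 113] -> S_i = 1 + 28*i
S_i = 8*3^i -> [8, 24, 72, 216, 648]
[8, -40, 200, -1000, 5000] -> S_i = 8*-5^i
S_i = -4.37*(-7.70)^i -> [-4.37, 33.65, -259.1, 1995.05, -15361.88]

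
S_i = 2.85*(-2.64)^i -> [2.85, -7.52, 19.86, -52.44, 138.44]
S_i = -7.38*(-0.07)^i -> [-7.38, 0.52, -0.04, 0.0, -0.0]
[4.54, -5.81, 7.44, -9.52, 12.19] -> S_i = 4.54*(-1.28)^i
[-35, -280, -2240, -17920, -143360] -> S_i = -35*8^i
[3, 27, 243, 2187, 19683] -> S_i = 3*9^i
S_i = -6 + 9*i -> [-6, 3, 12, 21, 30]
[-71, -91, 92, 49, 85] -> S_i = Random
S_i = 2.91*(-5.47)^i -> [2.91, -15.92, 87.07, -476.27, 2605.21]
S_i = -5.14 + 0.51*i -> [-5.14, -4.63, -4.12, -3.61, -3.1]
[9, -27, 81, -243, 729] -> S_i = 9*-3^i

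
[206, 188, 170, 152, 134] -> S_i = 206 + -18*i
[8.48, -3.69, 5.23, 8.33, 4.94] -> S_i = Random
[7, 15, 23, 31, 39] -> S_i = 7 + 8*i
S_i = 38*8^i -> [38, 304, 2432, 19456, 155648]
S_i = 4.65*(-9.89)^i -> [4.65, -45.99, 454.83, -4498.23, 44487.51]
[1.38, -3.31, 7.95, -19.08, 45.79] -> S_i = 1.38*(-2.40)^i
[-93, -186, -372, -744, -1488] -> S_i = -93*2^i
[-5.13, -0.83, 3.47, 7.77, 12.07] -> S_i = -5.13 + 4.30*i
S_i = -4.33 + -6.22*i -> [-4.33, -10.55, -16.77, -22.99, -29.21]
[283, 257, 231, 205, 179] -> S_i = 283 + -26*i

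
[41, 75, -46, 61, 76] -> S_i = Random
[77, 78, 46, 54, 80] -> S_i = Random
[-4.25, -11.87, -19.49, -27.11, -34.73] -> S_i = -4.25 + -7.62*i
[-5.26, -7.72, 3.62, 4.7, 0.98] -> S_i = Random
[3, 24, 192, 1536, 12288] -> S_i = 3*8^i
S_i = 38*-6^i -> [38, -228, 1368, -8208, 49248]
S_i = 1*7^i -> [1, 7, 49, 343, 2401]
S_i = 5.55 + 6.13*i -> [5.55, 11.68, 17.81, 23.94, 30.07]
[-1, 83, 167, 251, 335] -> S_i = -1 + 84*i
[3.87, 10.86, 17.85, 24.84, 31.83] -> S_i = 3.87 + 6.99*i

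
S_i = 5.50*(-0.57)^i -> [5.5, -3.14, 1.79, -1.02, 0.58]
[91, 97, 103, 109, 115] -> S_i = 91 + 6*i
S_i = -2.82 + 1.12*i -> [-2.82, -1.7, -0.58, 0.54, 1.66]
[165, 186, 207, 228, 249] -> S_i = 165 + 21*i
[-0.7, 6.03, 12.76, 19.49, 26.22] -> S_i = -0.70 + 6.73*i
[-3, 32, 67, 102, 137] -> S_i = -3 + 35*i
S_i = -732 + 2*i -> [-732, -730, -728, -726, -724]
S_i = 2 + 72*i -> [2, 74, 146, 218, 290]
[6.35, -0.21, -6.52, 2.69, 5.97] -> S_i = Random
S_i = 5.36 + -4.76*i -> [5.36, 0.6, -4.16, -8.92, -13.68]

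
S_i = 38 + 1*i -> [38, 39, 40, 41, 42]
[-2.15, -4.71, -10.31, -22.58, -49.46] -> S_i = -2.15*2.19^i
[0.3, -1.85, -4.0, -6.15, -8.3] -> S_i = 0.30 + -2.15*i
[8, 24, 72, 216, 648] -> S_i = 8*3^i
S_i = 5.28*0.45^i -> [5.28, 2.38, 1.07, 0.48, 0.22]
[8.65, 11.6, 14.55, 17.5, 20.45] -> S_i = 8.65 + 2.95*i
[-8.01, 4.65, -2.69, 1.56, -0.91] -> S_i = -8.01*(-0.58)^i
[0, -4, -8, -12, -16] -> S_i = 0 + -4*i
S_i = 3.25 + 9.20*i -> [3.25, 12.45, 21.65, 30.85, 40.05]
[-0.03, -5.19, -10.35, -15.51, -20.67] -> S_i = -0.03 + -5.16*i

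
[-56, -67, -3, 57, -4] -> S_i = Random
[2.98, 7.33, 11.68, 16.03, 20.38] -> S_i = 2.98 + 4.35*i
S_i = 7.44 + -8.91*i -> [7.44, -1.47, -10.38, -19.29, -28.2]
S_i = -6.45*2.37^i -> [-6.45, -15.29, -36.23, -85.86, -203.49]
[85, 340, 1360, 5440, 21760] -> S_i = 85*4^i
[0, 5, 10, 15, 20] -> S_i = 0 + 5*i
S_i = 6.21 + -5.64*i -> [6.21, 0.57, -5.07, -10.71, -16.35]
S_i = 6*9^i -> [6, 54, 486, 4374, 39366]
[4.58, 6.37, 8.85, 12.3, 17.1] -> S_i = 4.58*1.39^i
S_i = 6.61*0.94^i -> [6.61, 6.21, 5.84, 5.49, 5.16]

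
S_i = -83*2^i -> [-83, -166, -332, -664, -1328]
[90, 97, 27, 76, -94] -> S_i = Random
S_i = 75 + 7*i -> [75, 82, 89, 96, 103]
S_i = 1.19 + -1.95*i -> [1.19, -0.76, -2.71, -4.66, -6.61]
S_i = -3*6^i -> [-3, -18, -108, -648, -3888]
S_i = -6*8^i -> [-6, -48, -384, -3072, -24576]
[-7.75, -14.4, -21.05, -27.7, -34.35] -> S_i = -7.75 + -6.65*i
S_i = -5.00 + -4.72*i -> [-5.0, -9.72, -14.44, -19.16, -23.88]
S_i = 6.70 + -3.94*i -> [6.7, 2.76, -1.18, -5.12, -9.06]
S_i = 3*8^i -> [3, 24, 192, 1536, 12288]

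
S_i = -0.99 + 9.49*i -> [-0.99, 8.5, 17.99, 27.48, 36.97]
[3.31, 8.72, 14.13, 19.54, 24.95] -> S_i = 3.31 + 5.41*i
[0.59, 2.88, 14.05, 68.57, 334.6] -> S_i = 0.59*4.88^i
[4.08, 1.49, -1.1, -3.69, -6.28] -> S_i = 4.08 + -2.59*i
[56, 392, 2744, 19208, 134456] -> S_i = 56*7^i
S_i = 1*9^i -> [1, 9, 81, 729, 6561]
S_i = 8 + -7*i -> [8, 1, -6, -13, -20]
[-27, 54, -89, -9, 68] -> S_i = Random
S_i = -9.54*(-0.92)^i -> [-9.54, 8.78, -8.07, 7.43, -6.83]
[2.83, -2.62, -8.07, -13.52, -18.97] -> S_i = 2.83 + -5.45*i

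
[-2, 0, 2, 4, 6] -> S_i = -2 + 2*i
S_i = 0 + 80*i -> [0, 80, 160, 240, 320]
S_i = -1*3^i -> [-1, -3, -9, -27, -81]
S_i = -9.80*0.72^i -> [-9.8, -7.06, -5.08, -3.66, -2.63]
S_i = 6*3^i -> [6, 18, 54, 162, 486]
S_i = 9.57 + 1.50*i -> [9.57, 11.07, 12.57, 14.07, 15.57]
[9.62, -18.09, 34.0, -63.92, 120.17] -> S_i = 9.62*(-1.88)^i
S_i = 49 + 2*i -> [49, 51, 53, 55, 57]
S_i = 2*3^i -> [2, 6, 18, 54, 162]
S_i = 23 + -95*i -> [23, -72, -167, -262, -357]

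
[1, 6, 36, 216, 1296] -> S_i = 1*6^i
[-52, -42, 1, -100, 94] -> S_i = Random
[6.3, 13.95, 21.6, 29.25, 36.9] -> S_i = 6.30 + 7.65*i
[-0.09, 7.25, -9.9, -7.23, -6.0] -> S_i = Random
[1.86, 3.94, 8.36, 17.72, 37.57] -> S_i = 1.86*2.12^i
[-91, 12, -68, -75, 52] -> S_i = Random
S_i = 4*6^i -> [4, 24, 144, 864, 5184]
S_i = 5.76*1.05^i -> [5.76, 6.05, 6.35, 6.67, 7.0]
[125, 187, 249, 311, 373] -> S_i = 125 + 62*i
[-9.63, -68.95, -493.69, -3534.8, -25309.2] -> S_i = -9.63*7.16^i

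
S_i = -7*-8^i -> [-7, 56, -448, 3584, -28672]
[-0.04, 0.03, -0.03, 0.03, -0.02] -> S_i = -0.04*(-0.87)^i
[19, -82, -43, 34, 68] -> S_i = Random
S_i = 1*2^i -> [1, 2, 4, 8, 16]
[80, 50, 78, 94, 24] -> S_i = Random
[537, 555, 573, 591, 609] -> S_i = 537 + 18*i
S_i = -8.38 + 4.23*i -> [-8.38, -4.15, 0.08, 4.31, 8.54]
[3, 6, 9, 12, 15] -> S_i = 3 + 3*i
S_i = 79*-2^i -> [79, -158, 316, -632, 1264]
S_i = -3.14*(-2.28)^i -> [-3.14, 7.16, -16.32, 37.22, -84.85]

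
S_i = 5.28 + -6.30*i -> [5.28, -1.02, -7.32, -13.62, -19.92]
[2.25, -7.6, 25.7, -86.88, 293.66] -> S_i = 2.25*(-3.38)^i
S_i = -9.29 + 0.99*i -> [-9.29, -8.3, -7.31, -6.32, -5.33]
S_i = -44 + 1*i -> [-44, -43, -42, -41, -40]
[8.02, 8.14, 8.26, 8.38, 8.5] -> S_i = 8.02 + 0.12*i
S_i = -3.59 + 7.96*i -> [-3.59, 4.37, 12.33, 20.29, 28.25]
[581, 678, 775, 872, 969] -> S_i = 581 + 97*i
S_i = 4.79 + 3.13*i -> [4.79, 7.92, 11.05, 14.18, 17.31]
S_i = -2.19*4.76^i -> [-2.19, -10.42, -49.62, -236.19, -1124.27]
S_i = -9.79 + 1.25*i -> [-9.79, -8.54, -7.29, -6.04, -4.79]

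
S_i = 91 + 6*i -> [91, 97, 103, 109, 115]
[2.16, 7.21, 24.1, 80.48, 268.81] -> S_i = 2.16*3.34^i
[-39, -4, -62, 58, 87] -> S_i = Random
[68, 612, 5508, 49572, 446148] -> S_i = 68*9^i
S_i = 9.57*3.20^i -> [9.57, 30.62, 98.0, 313.59, 1003.49]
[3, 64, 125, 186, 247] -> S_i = 3 + 61*i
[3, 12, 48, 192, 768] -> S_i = 3*4^i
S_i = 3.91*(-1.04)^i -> [3.91, -4.07, 4.23, -4.4, 4.57]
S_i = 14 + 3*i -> [14, 17, 20, 23, 26]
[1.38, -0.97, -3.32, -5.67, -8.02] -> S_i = 1.38 + -2.35*i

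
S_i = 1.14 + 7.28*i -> [1.14, 8.42, 15.7, 22.98, 30.26]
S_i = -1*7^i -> [-1, -7, -49, -343, -2401]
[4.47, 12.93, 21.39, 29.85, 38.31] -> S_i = 4.47 + 8.46*i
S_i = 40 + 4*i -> [40, 44, 48, 52, 56]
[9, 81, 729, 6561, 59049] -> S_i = 9*9^i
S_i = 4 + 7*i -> [4, 11, 18, 25, 32]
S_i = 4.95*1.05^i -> [4.95, 5.2, 5.46, 5.73, 6.02]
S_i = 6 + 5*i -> [6, 11, 16, 21, 26]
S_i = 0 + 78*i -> [0, 78, 156, 234, 312]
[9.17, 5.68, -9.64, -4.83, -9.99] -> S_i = Random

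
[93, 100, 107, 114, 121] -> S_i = 93 + 7*i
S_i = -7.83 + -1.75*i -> [-7.83, -9.58, -11.33, -13.08, -14.83]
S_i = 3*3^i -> [3, 9, 27, 81, 243]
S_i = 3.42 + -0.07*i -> [3.42, 3.35, 3.28, 3.21, 3.14]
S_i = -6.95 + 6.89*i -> [-6.95, -0.06, 6.83, 13.72, 20.61]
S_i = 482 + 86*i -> [482, 568, 654, 740, 826]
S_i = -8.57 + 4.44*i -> [-8.57, -4.13, 0.31, 4.75, 9.19]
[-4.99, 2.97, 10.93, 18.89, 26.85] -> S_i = -4.99 + 7.96*i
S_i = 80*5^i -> [80, 400, 2000, 10000, 50000]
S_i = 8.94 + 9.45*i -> [8.94, 18.39, 27.84, 37.29, 46.74]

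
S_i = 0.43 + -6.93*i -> [0.43, -6.5, -13.43, -20.36, -27.29]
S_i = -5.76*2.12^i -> [-5.76, -12.21, -25.89, -54.88, -116.35]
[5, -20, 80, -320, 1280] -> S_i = 5*-4^i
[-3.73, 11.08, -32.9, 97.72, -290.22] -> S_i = -3.73*(-2.97)^i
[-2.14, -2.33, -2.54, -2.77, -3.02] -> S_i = -2.14*1.09^i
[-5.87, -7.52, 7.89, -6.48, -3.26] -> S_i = Random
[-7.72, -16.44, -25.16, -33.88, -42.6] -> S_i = -7.72 + -8.72*i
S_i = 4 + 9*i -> [4, 13, 22, 31, 40]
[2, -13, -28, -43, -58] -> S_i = 2 + -15*i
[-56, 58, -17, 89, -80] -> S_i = Random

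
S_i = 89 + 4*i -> [89, 93, 97, 101, 105]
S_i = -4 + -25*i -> [-4, -29, -54, -79, -104]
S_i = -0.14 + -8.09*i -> [-0.14, -8.23, -16.32, -24.41, -32.5]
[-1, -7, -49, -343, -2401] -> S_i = -1*7^i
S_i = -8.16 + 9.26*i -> [-8.16, 1.1, 10.36, 19.62, 28.88]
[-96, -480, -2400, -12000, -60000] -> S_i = -96*5^i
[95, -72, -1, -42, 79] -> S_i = Random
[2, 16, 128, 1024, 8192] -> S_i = 2*8^i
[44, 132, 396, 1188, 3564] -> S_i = 44*3^i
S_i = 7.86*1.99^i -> [7.86, 15.64, 31.13, 61.94, 123.26]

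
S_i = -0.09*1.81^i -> [-0.09, -0.16, -0.29, -0.53, -0.97]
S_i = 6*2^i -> [6, 12, 24, 48, 96]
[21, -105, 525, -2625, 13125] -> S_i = 21*-5^i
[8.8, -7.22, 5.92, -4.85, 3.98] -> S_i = 8.80*(-0.82)^i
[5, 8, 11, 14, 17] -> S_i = 5 + 3*i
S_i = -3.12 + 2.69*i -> [-3.12, -0.43, 2.26, 4.95, 7.64]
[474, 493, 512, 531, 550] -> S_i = 474 + 19*i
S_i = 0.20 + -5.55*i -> [0.2, -5.35, -10.9, -16.45, -22.0]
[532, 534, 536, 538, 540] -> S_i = 532 + 2*i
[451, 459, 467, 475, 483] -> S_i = 451 + 8*i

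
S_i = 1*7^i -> [1, 7, 49, 343, 2401]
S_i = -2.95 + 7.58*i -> [-2.95, 4.63, 12.21, 19.79, 27.37]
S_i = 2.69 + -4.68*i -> [2.69, -1.99, -6.67, -11.35, -16.03]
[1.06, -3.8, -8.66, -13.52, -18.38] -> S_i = 1.06 + -4.86*i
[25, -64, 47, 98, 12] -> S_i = Random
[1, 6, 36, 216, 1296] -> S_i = 1*6^i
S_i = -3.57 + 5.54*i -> [-3.57, 1.97, 7.51, 13.05, 18.59]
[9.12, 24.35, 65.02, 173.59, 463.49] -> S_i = 9.12*2.67^i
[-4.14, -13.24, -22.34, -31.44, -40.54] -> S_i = -4.14 + -9.10*i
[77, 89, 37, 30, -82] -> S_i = Random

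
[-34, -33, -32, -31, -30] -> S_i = -34 + 1*i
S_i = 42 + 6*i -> [42, 48, 54, 60, 66]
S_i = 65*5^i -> [65, 325, 1625, 8125, 40625]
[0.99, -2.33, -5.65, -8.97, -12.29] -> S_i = 0.99 + -3.32*i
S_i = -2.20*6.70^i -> [-2.2, -14.74, -98.76, -661.68, -4433.25]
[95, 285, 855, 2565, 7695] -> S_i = 95*3^i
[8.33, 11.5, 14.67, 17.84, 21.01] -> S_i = 8.33 + 3.17*i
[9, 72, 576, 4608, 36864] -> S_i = 9*8^i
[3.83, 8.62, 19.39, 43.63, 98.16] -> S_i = 3.83*2.25^i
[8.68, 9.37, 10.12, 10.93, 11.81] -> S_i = 8.68*1.08^i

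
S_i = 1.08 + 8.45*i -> [1.08, 9.53, 17.98, 26.43, 34.88]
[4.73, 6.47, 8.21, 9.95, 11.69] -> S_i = 4.73 + 1.74*i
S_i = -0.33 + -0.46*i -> [-0.33, -0.79, -1.25, -1.71, -2.17]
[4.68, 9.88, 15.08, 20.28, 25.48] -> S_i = 4.68 + 5.20*i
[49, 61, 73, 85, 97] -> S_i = 49 + 12*i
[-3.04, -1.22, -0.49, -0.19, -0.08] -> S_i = -3.04*0.40^i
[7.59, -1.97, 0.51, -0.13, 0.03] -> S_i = 7.59*(-0.26)^i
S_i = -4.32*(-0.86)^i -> [-4.32, 3.72, -3.2, 2.75, -2.36]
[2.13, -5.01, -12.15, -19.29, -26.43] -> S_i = 2.13 + -7.14*i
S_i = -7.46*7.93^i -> [-7.46, -59.16, -469.12, -3720.13, -29500.65]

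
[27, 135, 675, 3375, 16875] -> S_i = 27*5^i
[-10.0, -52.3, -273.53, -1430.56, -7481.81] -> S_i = -10.00*5.23^i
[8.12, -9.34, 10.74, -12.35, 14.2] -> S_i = 8.12*(-1.15)^i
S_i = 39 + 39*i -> [39, 78, 117, 156, 195]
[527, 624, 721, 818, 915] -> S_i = 527 + 97*i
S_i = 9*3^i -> [9, 27, 81, 243, 729]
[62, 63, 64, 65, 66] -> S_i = 62 + 1*i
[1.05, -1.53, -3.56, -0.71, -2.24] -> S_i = Random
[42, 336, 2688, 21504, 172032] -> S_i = 42*8^i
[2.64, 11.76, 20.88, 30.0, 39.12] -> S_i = 2.64 + 9.12*i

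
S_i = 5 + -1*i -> [5, 4, 3, 2, 1]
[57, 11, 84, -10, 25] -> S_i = Random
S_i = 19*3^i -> [19, 57, 171, 513, 1539]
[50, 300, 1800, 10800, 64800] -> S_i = 50*6^i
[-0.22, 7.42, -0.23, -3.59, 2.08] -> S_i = Random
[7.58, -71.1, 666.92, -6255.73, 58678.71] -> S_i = 7.58*(-9.38)^i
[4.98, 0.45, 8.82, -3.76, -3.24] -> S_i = Random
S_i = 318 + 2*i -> [318, 320, 322, 324, 326]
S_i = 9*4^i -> [9, 36, 144, 576, 2304]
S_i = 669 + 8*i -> [669, 677, 685, 693, 701]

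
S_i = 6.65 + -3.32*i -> [6.65, 3.33, 0.01, -3.31, -6.63]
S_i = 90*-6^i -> [90, -540, 3240, -19440, 116640]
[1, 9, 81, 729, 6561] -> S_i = 1*9^i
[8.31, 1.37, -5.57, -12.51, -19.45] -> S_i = 8.31 + -6.94*i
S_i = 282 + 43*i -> [282, 325, 368, 411, 454]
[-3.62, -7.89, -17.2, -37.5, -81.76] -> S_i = -3.62*2.18^i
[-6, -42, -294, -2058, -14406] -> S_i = -6*7^i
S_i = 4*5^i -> [4, 20, 100, 500, 2500]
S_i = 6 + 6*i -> [6, 12, 18, 24, 30]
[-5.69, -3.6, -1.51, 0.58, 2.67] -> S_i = -5.69 + 2.09*i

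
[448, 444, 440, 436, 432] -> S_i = 448 + -4*i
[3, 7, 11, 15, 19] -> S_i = 3 + 4*i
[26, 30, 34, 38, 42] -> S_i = 26 + 4*i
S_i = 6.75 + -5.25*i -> [6.75, 1.5, -3.75, -9.0, -14.25]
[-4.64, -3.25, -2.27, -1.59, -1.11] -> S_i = -4.64*0.70^i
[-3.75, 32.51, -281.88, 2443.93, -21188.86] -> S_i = -3.75*(-8.67)^i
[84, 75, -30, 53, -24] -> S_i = Random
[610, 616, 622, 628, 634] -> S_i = 610 + 6*i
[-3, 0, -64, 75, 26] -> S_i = Random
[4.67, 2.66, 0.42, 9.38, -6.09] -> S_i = Random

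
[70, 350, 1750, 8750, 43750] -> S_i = 70*5^i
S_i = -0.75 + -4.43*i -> [-0.75, -5.18, -9.61, -14.04, -18.47]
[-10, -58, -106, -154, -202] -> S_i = -10 + -48*i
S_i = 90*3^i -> [90, 270, 810, 2430, 7290]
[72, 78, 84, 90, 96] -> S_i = 72 + 6*i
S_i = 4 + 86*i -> [4, 90, 176, 262, 348]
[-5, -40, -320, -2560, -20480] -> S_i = -5*8^i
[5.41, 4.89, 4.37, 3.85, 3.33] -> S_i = 5.41 + -0.52*i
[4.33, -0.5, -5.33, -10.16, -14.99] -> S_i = 4.33 + -4.83*i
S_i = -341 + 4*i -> [-341, -337, -333, -329, -325]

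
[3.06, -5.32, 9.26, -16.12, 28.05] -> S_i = 3.06*(-1.74)^i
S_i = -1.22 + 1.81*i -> [-1.22, 0.59, 2.4, 4.21, 6.02]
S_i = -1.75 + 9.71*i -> [-1.75, 7.96, 17.67, 27.38, 37.09]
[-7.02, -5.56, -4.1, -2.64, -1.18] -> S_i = -7.02 + 1.46*i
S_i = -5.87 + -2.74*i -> [-5.87, -8.61, -11.35, -14.09, -16.83]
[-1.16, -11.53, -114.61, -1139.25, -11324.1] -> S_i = -1.16*9.94^i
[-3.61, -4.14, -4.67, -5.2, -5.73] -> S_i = -3.61 + -0.53*i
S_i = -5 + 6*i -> [-5, 1, 7, 13, 19]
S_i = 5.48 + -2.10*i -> [5.48, 3.38, 1.28, -0.82, -2.92]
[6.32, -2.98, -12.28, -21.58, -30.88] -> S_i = 6.32 + -9.30*i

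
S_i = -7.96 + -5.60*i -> [-7.96, -13.56, -19.16, -24.76, -30.36]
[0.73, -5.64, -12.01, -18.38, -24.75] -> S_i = 0.73 + -6.37*i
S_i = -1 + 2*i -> [-1, 1, 3, 5, 7]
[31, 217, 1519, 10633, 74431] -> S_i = 31*7^i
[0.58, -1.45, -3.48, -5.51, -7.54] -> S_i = 0.58 + -2.03*i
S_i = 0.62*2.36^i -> [0.62, 1.46, 3.45, 8.15, 19.23]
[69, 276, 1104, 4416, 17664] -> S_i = 69*4^i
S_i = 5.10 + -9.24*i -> [5.1, -4.14, -13.38, -22.62, -31.86]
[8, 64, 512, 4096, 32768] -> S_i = 8*8^i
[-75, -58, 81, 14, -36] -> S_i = Random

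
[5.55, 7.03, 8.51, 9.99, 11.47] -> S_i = 5.55 + 1.48*i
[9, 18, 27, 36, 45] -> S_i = 9 + 9*i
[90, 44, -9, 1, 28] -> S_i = Random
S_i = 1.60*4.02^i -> [1.6, 6.43, 25.86, 103.94, 417.85]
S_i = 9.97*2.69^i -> [9.97, 26.82, 72.14, 194.07, 522.04]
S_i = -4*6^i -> [-4, -24, -144, -864, -5184]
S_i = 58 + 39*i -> [58, 97, 136, 175, 214]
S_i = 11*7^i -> [11, 77, 539, 3773, 26411]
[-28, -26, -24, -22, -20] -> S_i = -28 + 2*i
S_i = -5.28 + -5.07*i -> [-5.28, -10.35, -15.42, -20.49, -25.56]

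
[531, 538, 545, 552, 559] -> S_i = 531 + 7*i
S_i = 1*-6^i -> [1, -6, 36, -216, 1296]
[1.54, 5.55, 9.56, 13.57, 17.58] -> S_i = 1.54 + 4.01*i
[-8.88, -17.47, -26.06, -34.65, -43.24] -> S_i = -8.88 + -8.59*i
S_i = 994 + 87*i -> [994, 1081, 1168, 1255, 1342]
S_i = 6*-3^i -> [6, -18, 54, -162, 486]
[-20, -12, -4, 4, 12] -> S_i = -20 + 8*i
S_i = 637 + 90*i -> [637, 727, 817, 907, 997]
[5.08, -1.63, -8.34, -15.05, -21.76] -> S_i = 5.08 + -6.71*i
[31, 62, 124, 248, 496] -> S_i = 31*2^i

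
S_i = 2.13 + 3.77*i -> [2.13, 5.9, 9.67, 13.44, 17.21]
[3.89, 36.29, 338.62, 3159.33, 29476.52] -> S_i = 3.89*9.33^i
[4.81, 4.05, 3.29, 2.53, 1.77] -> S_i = 4.81 + -0.76*i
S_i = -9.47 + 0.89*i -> [-9.47, -8.58, -7.69, -6.8, -5.91]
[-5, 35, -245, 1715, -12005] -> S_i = -5*-7^i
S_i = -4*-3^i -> [-4, 12, -36, 108, -324]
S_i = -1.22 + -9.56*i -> [-1.22, -10.78, -20.34, -29.9, -39.46]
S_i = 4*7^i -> [4, 28, 196, 1372, 9604]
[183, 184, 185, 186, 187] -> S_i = 183 + 1*i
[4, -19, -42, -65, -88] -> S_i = 4 + -23*i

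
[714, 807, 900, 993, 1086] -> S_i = 714 + 93*i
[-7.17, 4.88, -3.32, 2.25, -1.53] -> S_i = -7.17*(-0.68)^i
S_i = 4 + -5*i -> [4, -1, -6, -11, -16]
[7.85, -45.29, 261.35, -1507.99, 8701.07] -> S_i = 7.85*(-5.77)^i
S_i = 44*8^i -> [44, 352, 2816, 22528, 180224]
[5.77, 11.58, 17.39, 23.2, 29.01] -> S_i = 5.77 + 5.81*i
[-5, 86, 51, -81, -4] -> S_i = Random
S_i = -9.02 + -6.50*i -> [-9.02, -15.52, -22.02, -28.52, -35.02]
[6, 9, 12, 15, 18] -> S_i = 6 + 3*i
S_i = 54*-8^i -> [54, -432, 3456, -27648, 221184]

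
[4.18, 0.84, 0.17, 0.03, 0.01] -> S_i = 4.18*0.20^i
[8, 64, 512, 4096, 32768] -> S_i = 8*8^i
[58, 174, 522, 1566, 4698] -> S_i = 58*3^i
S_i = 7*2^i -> [7, 14, 28, 56, 112]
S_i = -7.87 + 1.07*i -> [-7.87, -6.8, -5.73, -4.66, -3.59]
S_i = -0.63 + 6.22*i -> [-0.63, 5.59, 11.81, 18.03, 24.25]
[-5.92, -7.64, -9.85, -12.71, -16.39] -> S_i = -5.92*1.29^i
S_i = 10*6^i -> [10, 60, 360, 2160, 12960]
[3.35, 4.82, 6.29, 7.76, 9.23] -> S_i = 3.35 + 1.47*i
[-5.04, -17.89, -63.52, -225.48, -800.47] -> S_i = -5.04*3.55^i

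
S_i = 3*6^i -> [3, 18, 108, 648, 3888]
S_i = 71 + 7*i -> [71, 78, 85, 92, 99]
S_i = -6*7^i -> [-6, -42, -294, -2058, -14406]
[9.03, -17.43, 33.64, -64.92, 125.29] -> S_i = 9.03*(-1.93)^i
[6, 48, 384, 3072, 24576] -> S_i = 6*8^i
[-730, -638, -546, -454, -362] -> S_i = -730 + 92*i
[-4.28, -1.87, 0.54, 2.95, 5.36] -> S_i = -4.28 + 2.41*i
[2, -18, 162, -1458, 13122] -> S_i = 2*-9^i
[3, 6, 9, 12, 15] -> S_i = 3 + 3*i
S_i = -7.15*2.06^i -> [-7.15, -14.73, -30.34, -62.5, -128.76]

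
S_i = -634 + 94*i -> [-634, -540, -446, -352, -258]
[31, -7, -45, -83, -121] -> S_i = 31 + -38*i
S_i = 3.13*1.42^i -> [3.13, 4.44, 6.31, 8.96, 12.73]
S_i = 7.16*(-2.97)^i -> [7.16, -21.27, 63.16, -187.58, 557.11]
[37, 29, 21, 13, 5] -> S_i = 37 + -8*i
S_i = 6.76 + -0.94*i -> [6.76, 5.82, 4.88, 3.94, 3.0]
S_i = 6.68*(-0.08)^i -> [6.68, -0.53, 0.04, -0.0, 0.0]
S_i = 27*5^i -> [27, 135, 675, 3375, 16875]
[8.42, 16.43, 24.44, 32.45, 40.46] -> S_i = 8.42 + 8.01*i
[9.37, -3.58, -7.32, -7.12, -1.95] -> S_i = Random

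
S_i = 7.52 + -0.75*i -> [7.52, 6.77, 6.02, 5.27, 4.52]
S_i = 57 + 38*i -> [57, 95, 133, 171, 209]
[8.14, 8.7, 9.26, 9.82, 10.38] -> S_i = 8.14 + 0.56*i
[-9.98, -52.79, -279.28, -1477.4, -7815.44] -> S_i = -9.98*5.29^i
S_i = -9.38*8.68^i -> [-9.38, -81.42, -706.71, -6134.26, -53245.36]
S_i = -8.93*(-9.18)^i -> [-8.93, 81.98, -752.55, 6908.43, -63419.41]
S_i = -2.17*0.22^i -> [-2.17, -0.48, -0.11, -0.02, -0.01]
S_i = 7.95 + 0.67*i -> [7.95, 8.62, 9.29, 9.96, 10.63]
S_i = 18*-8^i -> [18, -144, 1152, -9216, 73728]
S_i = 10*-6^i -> [10, -60, 360, -2160, 12960]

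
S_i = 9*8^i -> [9, 72, 576, 4608, 36864]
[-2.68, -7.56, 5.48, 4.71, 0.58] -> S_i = Random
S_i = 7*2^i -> [7, 14, 28, 56, 112]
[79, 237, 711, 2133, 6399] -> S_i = 79*3^i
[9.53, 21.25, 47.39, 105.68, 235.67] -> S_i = 9.53*2.23^i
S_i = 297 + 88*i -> [297, 385, 473, 561, 649]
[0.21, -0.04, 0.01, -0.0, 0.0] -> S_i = 0.21*(-0.20)^i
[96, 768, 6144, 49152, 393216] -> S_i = 96*8^i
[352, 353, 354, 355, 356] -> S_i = 352 + 1*i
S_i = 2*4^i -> [2, 8, 32, 128, 512]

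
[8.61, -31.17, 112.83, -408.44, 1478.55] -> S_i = 8.61*(-3.62)^i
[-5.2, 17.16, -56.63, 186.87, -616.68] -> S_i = -5.20*(-3.30)^i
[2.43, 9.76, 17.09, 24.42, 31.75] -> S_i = 2.43 + 7.33*i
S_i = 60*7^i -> [60, 420, 2940, 20580, 144060]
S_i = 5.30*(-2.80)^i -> [5.3, -14.84, 41.55, -116.35, 325.77]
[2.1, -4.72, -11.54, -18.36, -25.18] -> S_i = 2.10 + -6.82*i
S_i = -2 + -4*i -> [-2, -6, -10, -14, -18]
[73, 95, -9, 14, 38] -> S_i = Random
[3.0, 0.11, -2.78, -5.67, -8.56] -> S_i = 3.00 + -2.89*i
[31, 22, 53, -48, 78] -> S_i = Random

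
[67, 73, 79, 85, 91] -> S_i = 67 + 6*i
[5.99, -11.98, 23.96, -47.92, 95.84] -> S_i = 5.99*(-2.00)^i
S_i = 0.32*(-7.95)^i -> [0.32, -2.54, 20.22, -160.79, 1278.26]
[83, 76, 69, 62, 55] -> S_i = 83 + -7*i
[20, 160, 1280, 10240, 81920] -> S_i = 20*8^i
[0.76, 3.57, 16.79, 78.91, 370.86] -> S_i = 0.76*4.70^i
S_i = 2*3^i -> [2, 6, 18, 54, 162]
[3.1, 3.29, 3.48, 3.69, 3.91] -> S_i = 3.10*1.06^i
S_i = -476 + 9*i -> [-476, -467, -458, -449, -440]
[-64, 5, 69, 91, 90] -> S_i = Random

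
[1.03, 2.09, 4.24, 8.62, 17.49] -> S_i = 1.03*2.03^i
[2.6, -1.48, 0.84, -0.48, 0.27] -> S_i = 2.60*(-0.57)^i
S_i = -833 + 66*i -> [-833, -767, -701, -635, -569]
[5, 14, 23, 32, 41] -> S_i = 5 + 9*i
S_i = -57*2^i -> [-57, -114, -228, -456, -912]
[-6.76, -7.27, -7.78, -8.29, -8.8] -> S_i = -6.76 + -0.51*i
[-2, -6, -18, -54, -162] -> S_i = -2*3^i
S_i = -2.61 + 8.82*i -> [-2.61, 6.21, 15.03, 23.85, 32.67]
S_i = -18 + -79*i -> [-18, -97, -176, -255, -334]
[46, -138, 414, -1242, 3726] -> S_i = 46*-3^i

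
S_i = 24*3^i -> [24, 72, 216, 648, 1944]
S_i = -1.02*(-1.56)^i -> [-1.02, 1.59, -2.48, 3.87, -6.04]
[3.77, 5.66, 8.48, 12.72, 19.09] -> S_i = 3.77*1.50^i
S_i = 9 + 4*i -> [9, 13, 17, 21, 25]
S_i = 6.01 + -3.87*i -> [6.01, 2.14, -1.73, -5.6, -9.47]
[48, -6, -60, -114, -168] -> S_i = 48 + -54*i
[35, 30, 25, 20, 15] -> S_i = 35 + -5*i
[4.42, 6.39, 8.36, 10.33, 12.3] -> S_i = 4.42 + 1.97*i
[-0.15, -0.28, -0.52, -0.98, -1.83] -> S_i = -0.15*1.87^i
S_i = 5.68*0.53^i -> [5.68, 3.01, 1.6, 0.85, 0.45]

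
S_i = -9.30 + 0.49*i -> [-9.3, -8.81, -8.32, -7.83, -7.34]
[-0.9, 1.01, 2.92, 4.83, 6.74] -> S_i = -0.90 + 1.91*i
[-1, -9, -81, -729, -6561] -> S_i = -1*9^i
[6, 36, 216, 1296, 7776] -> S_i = 6*6^i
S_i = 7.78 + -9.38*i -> [7.78, -1.6, -10.98, -20.36, -29.74]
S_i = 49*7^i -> [49, 343, 2401, 16807, 117649]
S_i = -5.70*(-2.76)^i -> [-5.7, 15.73, -43.42, 119.84, -330.76]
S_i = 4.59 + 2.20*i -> [4.59, 6.79, 8.99, 11.19, 13.39]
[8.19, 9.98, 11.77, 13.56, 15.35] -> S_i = 8.19 + 1.79*i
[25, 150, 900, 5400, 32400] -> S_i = 25*6^i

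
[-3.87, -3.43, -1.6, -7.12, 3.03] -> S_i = Random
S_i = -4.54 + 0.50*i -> [-4.54, -4.04, -3.54, -3.04, -2.54]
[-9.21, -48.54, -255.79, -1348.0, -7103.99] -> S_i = -9.21*5.27^i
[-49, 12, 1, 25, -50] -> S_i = Random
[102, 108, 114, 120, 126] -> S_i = 102 + 6*i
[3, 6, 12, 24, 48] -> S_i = 3*2^i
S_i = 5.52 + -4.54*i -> [5.52, 0.98, -3.56, -8.1, -12.64]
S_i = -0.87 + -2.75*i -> [-0.87, -3.62, -6.37, -9.12, -11.87]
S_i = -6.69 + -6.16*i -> [-6.69, -12.85, -19.01, -25.17, -31.33]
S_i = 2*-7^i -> [2, -14, 98, -686, 4802]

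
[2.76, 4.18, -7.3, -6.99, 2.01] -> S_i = Random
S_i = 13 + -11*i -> [13, 2, -9, -20, -31]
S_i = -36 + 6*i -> [-36, -30, -24, -18, -12]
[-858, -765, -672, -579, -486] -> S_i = -858 + 93*i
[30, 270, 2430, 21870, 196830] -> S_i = 30*9^i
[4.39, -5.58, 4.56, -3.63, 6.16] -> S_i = Random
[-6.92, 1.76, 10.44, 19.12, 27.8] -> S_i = -6.92 + 8.68*i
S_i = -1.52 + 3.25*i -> [-1.52, 1.73, 4.98, 8.23, 11.48]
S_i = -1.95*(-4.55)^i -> [-1.95, 8.87, -40.37, 183.68, -835.76]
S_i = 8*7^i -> [8, 56, 392, 2744, 19208]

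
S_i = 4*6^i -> [4, 24, 144, 864, 5184]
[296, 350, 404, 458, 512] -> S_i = 296 + 54*i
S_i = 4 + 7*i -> [4, 11, 18, 25, 32]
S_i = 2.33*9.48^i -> [2.33, 22.09, 209.4, 1985.09, 18818.68]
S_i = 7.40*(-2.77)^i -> [7.4, -20.5, 56.78, -157.28, 435.66]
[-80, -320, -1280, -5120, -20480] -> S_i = -80*4^i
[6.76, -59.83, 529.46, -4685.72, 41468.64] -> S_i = 6.76*(-8.85)^i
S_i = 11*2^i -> [11, 22, 44, 88, 176]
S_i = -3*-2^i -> [-3, 6, -12, 24, -48]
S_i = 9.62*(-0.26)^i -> [9.62, -2.5, 0.65, -0.17, 0.04]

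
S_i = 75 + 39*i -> [75, 114, 153, 192, 231]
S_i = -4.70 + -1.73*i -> [-4.7, -6.43, -8.16, -9.89, -11.62]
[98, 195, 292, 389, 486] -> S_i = 98 + 97*i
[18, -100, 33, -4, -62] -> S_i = Random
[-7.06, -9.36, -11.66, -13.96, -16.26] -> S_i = -7.06 + -2.30*i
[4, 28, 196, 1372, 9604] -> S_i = 4*7^i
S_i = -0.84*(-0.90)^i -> [-0.84, 0.76, -0.68, 0.61, -0.55]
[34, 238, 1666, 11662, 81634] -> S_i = 34*7^i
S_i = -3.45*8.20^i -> [-3.45, -28.29, -231.98, -1902.22, -15598.2]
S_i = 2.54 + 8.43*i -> [2.54, 10.97, 19.4, 27.83, 36.26]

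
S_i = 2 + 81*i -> [2, 83, 164, 245, 326]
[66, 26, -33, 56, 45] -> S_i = Random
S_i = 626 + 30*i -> [626, 656, 686, 716, 746]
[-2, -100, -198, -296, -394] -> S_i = -2 + -98*i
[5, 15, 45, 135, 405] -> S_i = 5*3^i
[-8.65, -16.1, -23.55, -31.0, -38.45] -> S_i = -8.65 + -7.45*i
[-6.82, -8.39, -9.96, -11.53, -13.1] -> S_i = -6.82 + -1.57*i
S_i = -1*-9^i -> [-1, 9, -81, 729, -6561]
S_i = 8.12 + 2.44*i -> [8.12, 10.56, 13.0, 15.44, 17.88]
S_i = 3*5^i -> [3, 15, 75, 375, 1875]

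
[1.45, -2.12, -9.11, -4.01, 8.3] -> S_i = Random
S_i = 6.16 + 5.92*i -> [6.16, 12.08, 18.0, 23.92, 29.84]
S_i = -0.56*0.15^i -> [-0.56, -0.08, -0.01, -0.0, -0.0]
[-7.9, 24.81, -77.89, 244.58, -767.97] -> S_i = -7.90*(-3.14)^i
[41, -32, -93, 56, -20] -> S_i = Random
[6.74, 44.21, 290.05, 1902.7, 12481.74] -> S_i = 6.74*6.56^i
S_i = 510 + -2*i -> [510, 508, 506, 504, 502]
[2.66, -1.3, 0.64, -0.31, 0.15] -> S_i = 2.66*(-0.49)^i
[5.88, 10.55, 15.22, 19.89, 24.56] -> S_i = 5.88 + 4.67*i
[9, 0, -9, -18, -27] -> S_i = 9 + -9*i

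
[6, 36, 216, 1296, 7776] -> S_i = 6*6^i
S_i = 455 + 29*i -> [455, 484, 513, 542, 571]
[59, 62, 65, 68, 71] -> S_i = 59 + 3*i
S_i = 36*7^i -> [36, 252, 1764, 12348, 86436]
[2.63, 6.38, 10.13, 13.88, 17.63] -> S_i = 2.63 + 3.75*i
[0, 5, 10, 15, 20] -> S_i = 0 + 5*i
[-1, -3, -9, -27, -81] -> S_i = -1*3^i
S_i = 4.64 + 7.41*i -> [4.64, 12.05, 19.46, 26.87, 34.28]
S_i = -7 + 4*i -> [-7, -3, 1, 5, 9]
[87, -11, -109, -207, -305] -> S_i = 87 + -98*i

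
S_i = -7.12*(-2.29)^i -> [-7.12, 16.3, -37.34, 85.5, -195.8]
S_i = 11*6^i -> [11, 66, 396, 2376, 14256]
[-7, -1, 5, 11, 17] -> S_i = -7 + 6*i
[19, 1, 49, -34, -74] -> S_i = Random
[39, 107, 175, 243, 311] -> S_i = 39 + 68*i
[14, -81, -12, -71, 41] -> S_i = Random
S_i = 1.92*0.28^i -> [1.92, 0.54, 0.15, 0.04, 0.01]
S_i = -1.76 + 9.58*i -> [-1.76, 7.82, 17.4, 26.98, 36.56]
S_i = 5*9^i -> [5, 45, 405, 3645, 32805]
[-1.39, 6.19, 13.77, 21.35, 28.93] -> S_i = -1.39 + 7.58*i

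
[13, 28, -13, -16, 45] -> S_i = Random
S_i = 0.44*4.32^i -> [0.44, 1.9, 8.21, 35.47, 153.25]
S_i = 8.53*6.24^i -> [8.53, 53.23, 332.14, 2072.54, 12932.65]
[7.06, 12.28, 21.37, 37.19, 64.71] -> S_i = 7.06*1.74^i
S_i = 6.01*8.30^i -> [6.01, 49.88, 414.03, 3436.44, 28522.45]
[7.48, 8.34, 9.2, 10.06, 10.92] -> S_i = 7.48 + 0.86*i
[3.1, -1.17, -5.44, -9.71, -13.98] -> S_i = 3.10 + -4.27*i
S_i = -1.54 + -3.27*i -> [-1.54, -4.81, -8.08, -11.35, -14.62]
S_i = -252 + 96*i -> [-252, -156, -60, 36, 132]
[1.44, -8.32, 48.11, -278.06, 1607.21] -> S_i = 1.44*(-5.78)^i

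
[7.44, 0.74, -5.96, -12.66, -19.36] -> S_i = 7.44 + -6.70*i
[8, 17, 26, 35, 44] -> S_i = 8 + 9*i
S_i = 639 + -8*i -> [639, 631, 623, 615, 607]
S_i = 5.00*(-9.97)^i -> [5.0, -49.85, 497.0, -4955.13, 49402.69]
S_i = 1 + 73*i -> [1, 74, 147, 220, 293]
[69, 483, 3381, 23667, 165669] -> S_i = 69*7^i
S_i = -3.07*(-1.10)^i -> [-3.07, 3.38, -3.71, 4.09, -4.49]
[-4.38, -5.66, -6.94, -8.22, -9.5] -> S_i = -4.38 + -1.28*i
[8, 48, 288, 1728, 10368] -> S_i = 8*6^i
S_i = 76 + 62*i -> [76, 138, 200, 262, 324]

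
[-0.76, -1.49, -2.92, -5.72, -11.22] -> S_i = -0.76*1.96^i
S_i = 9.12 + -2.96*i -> [9.12, 6.16, 3.2, 0.24, -2.72]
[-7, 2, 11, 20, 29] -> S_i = -7 + 9*i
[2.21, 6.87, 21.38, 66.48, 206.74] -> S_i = 2.21*3.11^i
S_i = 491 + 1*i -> [491, 492, 493, 494, 495]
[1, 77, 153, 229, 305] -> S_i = 1 + 76*i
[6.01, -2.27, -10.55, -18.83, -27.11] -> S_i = 6.01 + -8.28*i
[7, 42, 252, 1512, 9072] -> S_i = 7*6^i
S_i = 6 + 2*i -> [6, 8, 10, 12, 14]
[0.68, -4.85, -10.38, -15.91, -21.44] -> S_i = 0.68 + -5.53*i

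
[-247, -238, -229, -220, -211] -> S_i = -247 + 9*i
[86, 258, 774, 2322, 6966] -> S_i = 86*3^i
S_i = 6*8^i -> [6, 48, 384, 3072, 24576]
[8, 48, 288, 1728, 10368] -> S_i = 8*6^i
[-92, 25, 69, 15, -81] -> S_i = Random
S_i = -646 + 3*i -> [-646, -643, -640, -637, -634]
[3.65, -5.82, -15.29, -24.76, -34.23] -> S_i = 3.65 + -9.47*i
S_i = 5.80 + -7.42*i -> [5.8, -1.62, -9.04, -16.46, -23.88]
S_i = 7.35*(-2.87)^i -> [7.35, -21.09, 60.54, -173.75, 498.67]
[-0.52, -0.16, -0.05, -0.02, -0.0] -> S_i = -0.52*0.31^i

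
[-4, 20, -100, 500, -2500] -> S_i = -4*-5^i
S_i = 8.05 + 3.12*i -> [8.05, 11.17, 14.29, 17.41, 20.53]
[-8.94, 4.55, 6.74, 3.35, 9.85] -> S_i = Random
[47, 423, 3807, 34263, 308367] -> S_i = 47*9^i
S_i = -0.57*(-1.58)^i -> [-0.57, 0.9, -1.42, 2.25, -3.55]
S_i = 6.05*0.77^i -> [6.05, 4.66, 3.59, 2.76, 2.13]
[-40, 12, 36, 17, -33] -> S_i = Random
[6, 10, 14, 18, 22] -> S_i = 6 + 4*i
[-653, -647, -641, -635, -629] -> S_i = -653 + 6*i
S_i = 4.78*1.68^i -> [4.78, 8.03, 13.49, 22.67, 38.08]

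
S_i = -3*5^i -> [-3, -15, -75, -375, -1875]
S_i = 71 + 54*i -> [71, 125, 179, 233, 287]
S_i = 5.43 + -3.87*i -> [5.43, 1.56, -2.31, -6.18, -10.05]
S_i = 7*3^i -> [7, 21, 63, 189, 567]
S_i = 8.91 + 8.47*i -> [8.91, 17.38, 25.85, 34.32, 42.79]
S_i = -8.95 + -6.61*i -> [-8.95, -15.56, -22.17, -28.78, -35.39]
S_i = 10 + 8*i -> [10, 18, 26, 34, 42]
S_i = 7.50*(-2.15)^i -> [7.5, -16.12, 34.67, -74.54, 160.26]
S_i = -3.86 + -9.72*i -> [-3.86, -13.58, -23.3, -33.02, -42.74]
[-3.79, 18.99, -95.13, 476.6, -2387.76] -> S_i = -3.79*(-5.01)^i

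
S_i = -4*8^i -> [-4, -32, -256, -2048, -16384]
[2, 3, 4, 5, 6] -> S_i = 2 + 1*i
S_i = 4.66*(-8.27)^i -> [4.66, -38.54, 318.71, -2635.74, 21797.56]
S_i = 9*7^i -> [9, 63, 441, 3087, 21609]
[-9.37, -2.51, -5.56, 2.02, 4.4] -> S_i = Random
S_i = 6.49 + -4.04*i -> [6.49, 2.45, -1.59, -5.63, -9.67]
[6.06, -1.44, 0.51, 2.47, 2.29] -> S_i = Random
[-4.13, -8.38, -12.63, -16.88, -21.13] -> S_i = -4.13 + -4.25*i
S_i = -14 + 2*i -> [-14, -12, -10, -8, -6]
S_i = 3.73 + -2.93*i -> [3.73, 0.8, -2.13, -5.06, -7.99]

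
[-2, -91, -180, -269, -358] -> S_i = -2 + -89*i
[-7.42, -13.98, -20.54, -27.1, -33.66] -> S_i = -7.42 + -6.56*i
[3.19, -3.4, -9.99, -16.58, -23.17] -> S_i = 3.19 + -6.59*i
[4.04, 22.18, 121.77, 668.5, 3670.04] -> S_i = 4.04*5.49^i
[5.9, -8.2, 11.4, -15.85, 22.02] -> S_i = 5.90*(-1.39)^i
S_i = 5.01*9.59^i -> [5.01, 48.05, 460.76, 4418.69, 42375.24]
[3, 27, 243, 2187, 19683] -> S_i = 3*9^i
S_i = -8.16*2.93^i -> [-8.16, -23.91, -70.05, -205.25, -601.4]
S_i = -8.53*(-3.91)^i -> [-8.53, 33.35, -130.41, 509.89, -1993.68]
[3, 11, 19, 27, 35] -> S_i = 3 + 8*i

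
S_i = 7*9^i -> [7, 63, 567, 5103, 45927]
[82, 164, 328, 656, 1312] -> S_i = 82*2^i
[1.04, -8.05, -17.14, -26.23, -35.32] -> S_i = 1.04 + -9.09*i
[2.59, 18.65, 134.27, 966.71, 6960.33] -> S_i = 2.59*7.20^i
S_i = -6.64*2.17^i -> [-6.64, -14.41, -31.27, -67.85, -147.23]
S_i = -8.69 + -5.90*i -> [-8.69, -14.59, -20.49, -26.39, -32.29]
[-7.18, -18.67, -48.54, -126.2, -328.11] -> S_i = -7.18*2.60^i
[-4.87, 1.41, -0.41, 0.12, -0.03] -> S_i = -4.87*(-0.29)^i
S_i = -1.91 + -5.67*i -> [-1.91, -7.58, -13.25, -18.92, -24.59]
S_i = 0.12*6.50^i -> [0.12, 0.78, 5.07, 32.96, 214.21]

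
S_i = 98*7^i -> [98, 686, 4802, 33614, 235298]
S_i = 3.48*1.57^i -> [3.48, 5.46, 8.58, 13.47, 21.14]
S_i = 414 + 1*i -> [414, 415, 416, 417, 418]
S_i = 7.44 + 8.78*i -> [7.44, 16.22, 25.0, 33.78, 42.56]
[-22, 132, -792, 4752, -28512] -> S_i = -22*-6^i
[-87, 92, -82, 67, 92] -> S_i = Random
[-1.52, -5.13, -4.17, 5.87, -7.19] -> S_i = Random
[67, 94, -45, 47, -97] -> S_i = Random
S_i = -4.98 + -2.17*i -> [-4.98, -7.15, -9.32, -11.49, -13.66]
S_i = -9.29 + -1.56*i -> [-9.29, -10.85, -12.41, -13.97, -15.53]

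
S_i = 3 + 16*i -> [3, 19, 35, 51, 67]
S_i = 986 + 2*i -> [986, 988, 990, 992, 994]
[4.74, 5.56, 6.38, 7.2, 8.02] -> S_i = 4.74 + 0.82*i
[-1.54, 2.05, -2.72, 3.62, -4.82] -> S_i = -1.54*(-1.33)^i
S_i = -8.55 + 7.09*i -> [-8.55, -1.46, 5.63, 12.72, 19.81]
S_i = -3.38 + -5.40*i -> [-3.38, -8.78, -14.18, -19.58, -24.98]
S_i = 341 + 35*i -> [341, 376, 411, 446, 481]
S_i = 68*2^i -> [68, 136, 272, 544, 1088]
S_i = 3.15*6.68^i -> [3.15, 21.04, 140.56, 938.94, 6272.15]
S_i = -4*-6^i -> [-4, 24, -144, 864, -5184]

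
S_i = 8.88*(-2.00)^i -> [8.88, -17.76, 35.52, -71.04, 142.08]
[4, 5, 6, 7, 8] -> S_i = 4 + 1*i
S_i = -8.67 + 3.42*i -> [-8.67, -5.25, -1.83, 1.59, 5.01]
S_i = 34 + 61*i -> [34, 95, 156, 217, 278]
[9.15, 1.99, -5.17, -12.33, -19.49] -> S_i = 9.15 + -7.16*i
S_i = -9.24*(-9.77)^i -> [-9.24, 90.27, -881.98, 8616.99, -84188.01]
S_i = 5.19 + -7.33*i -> [5.19, -2.14, -9.47, -16.8, -24.13]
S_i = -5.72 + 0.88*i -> [-5.72, -4.84, -3.96, -3.08, -2.2]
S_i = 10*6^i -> [10, 60, 360, 2160, 12960]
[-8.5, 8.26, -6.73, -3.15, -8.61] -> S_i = Random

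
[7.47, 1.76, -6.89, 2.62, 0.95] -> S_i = Random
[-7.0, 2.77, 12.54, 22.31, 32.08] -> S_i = -7.00 + 9.77*i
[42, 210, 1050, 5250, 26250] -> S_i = 42*5^i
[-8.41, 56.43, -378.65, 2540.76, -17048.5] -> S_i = -8.41*(-6.71)^i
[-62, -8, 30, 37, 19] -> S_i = Random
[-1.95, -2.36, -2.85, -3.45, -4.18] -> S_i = -1.95*1.21^i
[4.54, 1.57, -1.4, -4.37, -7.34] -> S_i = 4.54 + -2.97*i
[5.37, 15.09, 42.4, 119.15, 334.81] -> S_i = 5.37*2.81^i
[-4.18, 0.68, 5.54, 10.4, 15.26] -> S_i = -4.18 + 4.86*i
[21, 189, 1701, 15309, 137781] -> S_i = 21*9^i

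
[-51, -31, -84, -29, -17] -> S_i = Random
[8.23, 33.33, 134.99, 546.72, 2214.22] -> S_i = 8.23*4.05^i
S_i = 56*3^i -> [56, 168, 504, 1512, 4536]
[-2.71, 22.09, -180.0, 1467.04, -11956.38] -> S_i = -2.71*(-8.15)^i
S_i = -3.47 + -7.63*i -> [-3.47, -11.1, -18.73, -26.36, -33.99]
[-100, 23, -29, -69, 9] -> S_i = Random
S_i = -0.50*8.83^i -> [-0.5, -4.42, -38.98, -344.23, -3039.57]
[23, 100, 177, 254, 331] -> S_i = 23 + 77*i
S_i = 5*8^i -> [5, 40, 320, 2560, 20480]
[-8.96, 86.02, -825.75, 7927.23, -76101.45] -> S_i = -8.96*(-9.60)^i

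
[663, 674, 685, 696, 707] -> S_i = 663 + 11*i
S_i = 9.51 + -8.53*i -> [9.51, 0.98, -7.55, -16.08, -24.61]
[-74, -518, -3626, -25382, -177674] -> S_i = -74*7^i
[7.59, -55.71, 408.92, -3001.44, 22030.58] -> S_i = 7.59*(-7.34)^i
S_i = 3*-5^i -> [3, -15, 75, -375, 1875]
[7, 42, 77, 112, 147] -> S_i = 7 + 35*i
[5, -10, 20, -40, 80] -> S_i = 5*-2^i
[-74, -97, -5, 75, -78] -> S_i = Random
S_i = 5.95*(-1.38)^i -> [5.95, -8.21, 11.33, -15.64, 21.58]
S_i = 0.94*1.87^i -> [0.94, 1.76, 3.29, 6.15, 11.49]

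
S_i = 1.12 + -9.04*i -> [1.12, -7.92, -16.96, -26.0, -35.04]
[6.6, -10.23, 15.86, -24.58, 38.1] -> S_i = 6.60*(-1.55)^i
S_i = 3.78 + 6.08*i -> [3.78, 9.86, 15.94, 22.02, 28.1]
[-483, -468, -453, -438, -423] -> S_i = -483 + 15*i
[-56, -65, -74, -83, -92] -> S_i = -56 + -9*i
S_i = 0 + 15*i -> [0, 15, 30, 45, 60]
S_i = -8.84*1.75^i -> [-8.84, -15.47, -27.07, -47.38, -82.91]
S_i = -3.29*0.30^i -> [-3.29, -0.99, -0.3, -0.09, -0.03]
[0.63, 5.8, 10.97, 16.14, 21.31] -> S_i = 0.63 + 5.17*i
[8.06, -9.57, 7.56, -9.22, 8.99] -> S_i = Random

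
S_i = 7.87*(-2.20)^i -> [7.87, -17.31, 38.09, -83.8, 184.36]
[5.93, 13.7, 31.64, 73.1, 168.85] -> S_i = 5.93*2.31^i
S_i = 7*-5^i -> [7, -35, 175, -875, 4375]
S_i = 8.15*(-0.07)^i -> [8.15, -0.57, 0.04, -0.0, 0.0]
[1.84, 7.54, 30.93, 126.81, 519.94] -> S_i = 1.84*4.10^i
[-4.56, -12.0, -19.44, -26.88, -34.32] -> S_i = -4.56 + -7.44*i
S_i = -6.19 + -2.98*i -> [-6.19, -9.17, -12.15, -15.13, -18.11]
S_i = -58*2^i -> [-58, -116, -232, -464, -928]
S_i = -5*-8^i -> [-5, 40, -320, 2560, -20480]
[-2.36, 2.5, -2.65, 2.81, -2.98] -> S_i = -2.36*(-1.06)^i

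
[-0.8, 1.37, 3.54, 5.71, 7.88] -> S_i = -0.80 + 2.17*i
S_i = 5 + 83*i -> [5, 88, 171, 254, 337]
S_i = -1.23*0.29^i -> [-1.23, -0.36, -0.1, -0.03, -0.01]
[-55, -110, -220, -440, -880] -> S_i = -55*2^i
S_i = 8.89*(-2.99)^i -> [8.89, -26.58, 79.48, -237.64, 710.54]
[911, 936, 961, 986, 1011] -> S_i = 911 + 25*i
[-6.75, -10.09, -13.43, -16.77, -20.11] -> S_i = -6.75 + -3.34*i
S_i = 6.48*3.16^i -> [6.48, 20.48, 64.71, 204.47, 646.14]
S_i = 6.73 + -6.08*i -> [6.73, 0.65, -5.43, -11.51, -17.59]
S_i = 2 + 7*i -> [2, 9, 16, 23, 30]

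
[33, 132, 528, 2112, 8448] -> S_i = 33*4^i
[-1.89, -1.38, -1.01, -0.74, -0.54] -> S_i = -1.89*0.73^i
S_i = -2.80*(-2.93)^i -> [-2.8, 8.2, -24.04, 70.43, -206.36]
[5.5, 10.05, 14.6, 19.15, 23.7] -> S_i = 5.50 + 4.55*i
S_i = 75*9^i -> [75, 675, 6075, 54675, 492075]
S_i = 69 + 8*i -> [69, 77, 85, 93, 101]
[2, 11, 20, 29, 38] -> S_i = 2 + 9*i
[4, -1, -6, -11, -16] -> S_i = 4 + -5*i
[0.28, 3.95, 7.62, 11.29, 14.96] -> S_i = 0.28 + 3.67*i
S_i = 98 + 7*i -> [98, 105, 112, 119, 126]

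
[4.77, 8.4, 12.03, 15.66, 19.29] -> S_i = 4.77 + 3.63*i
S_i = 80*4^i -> [80, 320, 1280, 5120, 20480]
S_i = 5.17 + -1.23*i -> [5.17, 3.94, 2.71, 1.48, 0.25]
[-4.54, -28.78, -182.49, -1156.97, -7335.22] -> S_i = -4.54*6.34^i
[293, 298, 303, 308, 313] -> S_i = 293 + 5*i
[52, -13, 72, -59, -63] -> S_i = Random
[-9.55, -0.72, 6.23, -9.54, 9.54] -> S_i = Random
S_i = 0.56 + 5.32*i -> [0.56, 5.88, 11.2, 16.52, 21.84]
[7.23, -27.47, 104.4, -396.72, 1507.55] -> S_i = 7.23*(-3.80)^i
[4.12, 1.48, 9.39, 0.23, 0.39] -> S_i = Random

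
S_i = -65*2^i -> [-65, -130, -260, -520, -1040]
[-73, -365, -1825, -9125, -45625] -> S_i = -73*5^i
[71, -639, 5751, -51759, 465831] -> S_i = 71*-9^i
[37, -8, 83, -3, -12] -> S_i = Random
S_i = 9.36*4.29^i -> [9.36, 40.15, 172.26, 739.01, 3170.33]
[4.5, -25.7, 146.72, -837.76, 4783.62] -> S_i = 4.50*(-5.71)^i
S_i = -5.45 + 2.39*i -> [-5.45, -3.06, -0.67, 1.72, 4.11]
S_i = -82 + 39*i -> [-82, -43, -4, 35, 74]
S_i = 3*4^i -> [3, 12, 48, 192, 768]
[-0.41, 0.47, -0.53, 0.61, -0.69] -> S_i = -0.41*(-1.14)^i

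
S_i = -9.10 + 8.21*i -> [-9.1, -0.89, 7.32, 15.53, 23.74]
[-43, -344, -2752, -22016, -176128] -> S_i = -43*8^i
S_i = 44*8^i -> [44, 352, 2816, 22528, 180224]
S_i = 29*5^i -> [29, 145, 725, 3625, 18125]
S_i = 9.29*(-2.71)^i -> [9.29, -25.18, 68.23, -184.89, 501.06]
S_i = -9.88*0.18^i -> [-9.88, -1.78, -0.32, -0.06, -0.01]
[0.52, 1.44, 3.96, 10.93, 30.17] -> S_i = 0.52*2.76^i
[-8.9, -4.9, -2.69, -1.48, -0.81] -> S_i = -8.90*0.55^i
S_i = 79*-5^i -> [79, -395, 1975, -9875, 49375]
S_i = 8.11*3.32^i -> [8.11, 26.93, 89.39, 296.78, 985.31]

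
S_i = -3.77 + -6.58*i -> [-3.77, -10.35, -16.93, -23.51, -30.09]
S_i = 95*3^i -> [95, 285, 855, 2565, 7695]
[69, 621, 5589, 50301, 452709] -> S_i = 69*9^i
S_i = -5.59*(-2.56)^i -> [-5.59, 14.31, -36.63, 93.78, -240.09]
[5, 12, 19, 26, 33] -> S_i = 5 + 7*i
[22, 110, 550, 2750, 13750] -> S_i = 22*5^i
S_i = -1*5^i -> [-1, -5, -25, -125, -625]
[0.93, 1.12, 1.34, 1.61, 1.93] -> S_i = 0.93*1.20^i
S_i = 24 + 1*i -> [24, 25, 26, 27, 28]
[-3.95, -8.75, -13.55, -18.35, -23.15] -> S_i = -3.95 + -4.80*i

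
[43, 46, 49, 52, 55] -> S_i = 43 + 3*i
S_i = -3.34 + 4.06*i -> [-3.34, 0.72, 4.78, 8.84, 12.9]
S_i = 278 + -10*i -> [278, 268, 258, 248, 238]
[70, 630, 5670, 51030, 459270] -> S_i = 70*9^i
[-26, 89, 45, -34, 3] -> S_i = Random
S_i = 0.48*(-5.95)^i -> [0.48, -2.86, 16.99, -101.11, 601.6]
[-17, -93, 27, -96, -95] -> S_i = Random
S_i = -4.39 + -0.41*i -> [-4.39, -4.8, -5.21, -5.62, -6.03]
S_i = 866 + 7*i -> [866, 873, 880, 887, 894]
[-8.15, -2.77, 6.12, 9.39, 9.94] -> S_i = Random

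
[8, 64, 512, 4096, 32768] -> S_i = 8*8^i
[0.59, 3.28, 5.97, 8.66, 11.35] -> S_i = 0.59 + 2.69*i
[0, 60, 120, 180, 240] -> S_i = 0 + 60*i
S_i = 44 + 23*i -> [44, 67, 90, 113, 136]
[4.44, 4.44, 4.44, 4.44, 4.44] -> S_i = 4.44*1.00^i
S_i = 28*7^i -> [28, 196, 1372, 9604, 67228]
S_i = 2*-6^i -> [2, -12, 72, -432, 2592]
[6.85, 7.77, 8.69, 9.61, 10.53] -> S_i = 6.85 + 0.92*i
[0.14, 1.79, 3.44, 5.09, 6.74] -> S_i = 0.14 + 1.65*i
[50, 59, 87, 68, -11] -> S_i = Random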